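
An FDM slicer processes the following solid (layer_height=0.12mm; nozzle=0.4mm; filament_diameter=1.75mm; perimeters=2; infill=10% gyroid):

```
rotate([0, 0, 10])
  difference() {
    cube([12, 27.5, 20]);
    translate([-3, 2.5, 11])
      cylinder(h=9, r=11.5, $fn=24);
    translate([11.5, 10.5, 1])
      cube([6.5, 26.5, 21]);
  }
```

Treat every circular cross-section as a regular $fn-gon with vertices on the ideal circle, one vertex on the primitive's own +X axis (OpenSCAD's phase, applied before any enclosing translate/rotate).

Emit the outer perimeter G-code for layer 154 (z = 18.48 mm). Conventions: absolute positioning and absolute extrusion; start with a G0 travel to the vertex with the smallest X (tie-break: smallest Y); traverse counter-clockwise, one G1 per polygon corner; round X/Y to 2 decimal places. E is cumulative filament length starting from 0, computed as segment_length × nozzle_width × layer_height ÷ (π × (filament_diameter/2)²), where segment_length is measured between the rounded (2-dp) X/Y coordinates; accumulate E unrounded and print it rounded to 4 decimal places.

At z = 18.48 mm: the 12×27.5 cube contributes its full rectangle; the cylinder at (-3, 2.5): section is a regular 24-gon, circumradius r=11.5; the 6.5×26.5 cube at (11.5, 10.5) contributes its full rectangle; After the difference (first − rest): starting from the 12×27.5 cube, the r=11.5 cylinder at (-3, 2.5) partially overlaps it — only the 89.62 mm² overlap (of its 410.75 mm²) is removed, clipping the outline; the 6.5×26.5 cube at (11.5, 10.5) partially overlaps it — only the 8.50 mm² overlap (of its 172.25 mm²) is removed, clipping the outline — 1 connected region; (whole slice rotated 10° about Z — lengths, areas and connectivity unchanged). The outline is a single polygon with 12 vertices. Extrusion per mm of travel: 0.4 × 0.12 / (π × 0.875²) = 0.019956. Accumulating E over each segment gives final E = 1.4914.

G0 X-4.78 Y27.08 Z18.48
G1 X-2.36 Y13.39 E0.2774
G1 X0.54 Y12.75 E0.3367
G1 X3.21 Y11.36 E0.3968
G1 X5.42 Y9.33 E0.4567
G1 X7.03 Y6.80 E0.5165
G1 X7.94 Y3.94 E0.5764
G1 X8.05 Y1.42 E0.6267
G1 X11.82 Y2.08 E0.7031
G1 X9.99 Y12.42 E0.9127
G1 X9.50 Y12.34 E0.9226
G1 X6.55 Y29.08 E1.2618
G1 X-4.78 Y27.08 E1.4914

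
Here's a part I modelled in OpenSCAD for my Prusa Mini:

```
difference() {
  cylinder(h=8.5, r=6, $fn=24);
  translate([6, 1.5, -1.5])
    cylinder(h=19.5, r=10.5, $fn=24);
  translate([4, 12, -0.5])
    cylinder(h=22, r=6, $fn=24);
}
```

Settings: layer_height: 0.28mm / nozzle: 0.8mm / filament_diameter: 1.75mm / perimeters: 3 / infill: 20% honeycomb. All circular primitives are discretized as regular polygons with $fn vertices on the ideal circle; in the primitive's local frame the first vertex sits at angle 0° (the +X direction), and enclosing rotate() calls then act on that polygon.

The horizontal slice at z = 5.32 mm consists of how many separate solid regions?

1

At z = 5.32 mm: the cylinder: section is a regular 24-gon, circumradius r=6; the r=10.5 cylinder at (6, 1.5) contributes a regular 24-gon of circumradius 10.5; the r=6 cylinder at (4, 12) contributes a regular 24-gon of circumradius 6; After the difference (first − rest): starting from the r=6 cylinder, the r=10.5 cylinder at (6, 1.5) partially overlaps it — only the 98.51 mm² overlap (of its 342.42 mm²) is removed, clipping the outline; the r=6 cylinder at (4, 12) misses the remaining region (no effect) — 1 connected region. The result has 1 disconnected region.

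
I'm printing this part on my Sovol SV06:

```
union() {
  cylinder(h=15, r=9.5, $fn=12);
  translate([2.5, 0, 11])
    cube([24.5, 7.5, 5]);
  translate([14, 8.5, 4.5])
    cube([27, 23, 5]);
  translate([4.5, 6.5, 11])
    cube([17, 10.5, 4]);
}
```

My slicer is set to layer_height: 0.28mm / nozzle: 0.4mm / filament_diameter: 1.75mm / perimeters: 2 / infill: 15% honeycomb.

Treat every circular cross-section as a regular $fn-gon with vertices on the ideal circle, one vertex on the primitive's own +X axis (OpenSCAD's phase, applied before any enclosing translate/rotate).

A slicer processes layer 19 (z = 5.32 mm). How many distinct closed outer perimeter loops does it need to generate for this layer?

At z = 5.32 mm: the r=9.5 cylinder gives a regular 12-gon of circumradius 9.5 (constant along its height); the cube at (2.5, 0) is absent (z outside [11, 16]); the cube at (14, 8.5) (footprint 27×23) is included at this height; the cube at (4.5, 6.5) is absent (z outside [11, 15]); Combining (union): the 2 present regions are separate (no shared area or edge), so areas and boundary lengths simply add and each stays a separate island — 2 connected regions. The result has 2 disconnected regions.

2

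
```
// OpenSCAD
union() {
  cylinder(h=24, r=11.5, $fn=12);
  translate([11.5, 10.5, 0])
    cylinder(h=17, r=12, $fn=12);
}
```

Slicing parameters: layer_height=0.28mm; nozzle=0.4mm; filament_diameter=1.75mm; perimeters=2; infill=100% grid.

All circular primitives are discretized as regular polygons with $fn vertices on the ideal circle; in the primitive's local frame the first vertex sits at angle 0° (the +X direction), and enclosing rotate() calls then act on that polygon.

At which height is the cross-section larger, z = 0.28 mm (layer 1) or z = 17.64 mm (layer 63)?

layer 1 (z = 0.28 mm)

Layer 1 (z = 0.28): the r=11.5 cylinder contributes a regular 12-gon of circumradius 11.5 (area = (12/2)·11.500²·sin(360°/12) = 396.75 mm²); the r=12 cylinder at (11.5, 10.5) gives a regular 12-gon of circumradius 12 (constant along its height) (area = (12/2)·12.000²·sin(360°/12) = 432.00 mm²); Combining (union): the regions partially overlap — summed areas 828.75 mm² minus the doubly-counted overlap 86.51 mm² gives 742.24 mm² — area = 742.24 mm². So its area = 742.24 mm². Layer 63 (z = 17.64): the r=11.5 cylinder gives a regular 12-gon of circumradius 11.5 (constant along its height) (area = (12/2)·11.500²·sin(360°/12) = 396.75 mm²); the cylinder at (11.5, 10.5) is absent (z outside [0, 17]); Combining (union): only the r=11.5 cylinder is present, so the union is just that shape — area = 396.75 mm². So its area = 396.75 mm². Layer 1 is larger (742.24 vs 396.75 mm²).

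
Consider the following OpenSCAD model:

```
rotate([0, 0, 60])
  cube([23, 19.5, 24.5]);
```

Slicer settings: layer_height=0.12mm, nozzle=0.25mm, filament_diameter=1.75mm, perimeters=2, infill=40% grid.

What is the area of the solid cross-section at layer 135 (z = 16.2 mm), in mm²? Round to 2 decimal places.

At z = 16.2 mm: the cube (footprint 23×19.5) is included at this height (area 448.50 mm²); (whole slice rotated 60° about Z — lengths, areas and connectivity unchanged). Overall, the cross-section is a single solid region. Net area = 448.50 mm².

448.50 mm²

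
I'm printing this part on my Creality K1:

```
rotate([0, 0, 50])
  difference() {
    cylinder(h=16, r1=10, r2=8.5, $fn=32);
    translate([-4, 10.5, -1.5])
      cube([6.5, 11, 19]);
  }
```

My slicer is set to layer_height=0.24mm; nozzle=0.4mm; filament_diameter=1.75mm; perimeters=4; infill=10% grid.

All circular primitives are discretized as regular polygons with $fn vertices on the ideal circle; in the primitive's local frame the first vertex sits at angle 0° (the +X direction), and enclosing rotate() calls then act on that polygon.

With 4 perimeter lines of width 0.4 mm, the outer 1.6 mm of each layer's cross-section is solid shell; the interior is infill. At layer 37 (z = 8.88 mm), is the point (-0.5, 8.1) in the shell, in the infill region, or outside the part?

shell

At z = 8.88 mm: the cone (r1=10→r2=8.5) has section circumradius 9.168 here — a regular 32-gon; the cube at (-4, 10.5) is present — its section is the full 6.5×11 rectangle; Taking the first minus the rest: starting from the cone, the 6.5×11 cube at (-4, 10.5) misses the remaining region (no effect) — 1 connected region; (whole slice rotated 50° about Z — lengths, areas and connectivity unchanged). Overall, the cross-section is a single solid region. Undo the 50° rotation: the query point maps to (5.884, 5.590) in the un-rotated model frame. The nearest boundary edge runs (6.48, 6.48)→(7.62, 5.09); distance from the point to it = 1.03 mm. The point is inside the cross-section, 1.03 mm from the nearest boundary — within the 1.6 mm shell band (4 × 0.4).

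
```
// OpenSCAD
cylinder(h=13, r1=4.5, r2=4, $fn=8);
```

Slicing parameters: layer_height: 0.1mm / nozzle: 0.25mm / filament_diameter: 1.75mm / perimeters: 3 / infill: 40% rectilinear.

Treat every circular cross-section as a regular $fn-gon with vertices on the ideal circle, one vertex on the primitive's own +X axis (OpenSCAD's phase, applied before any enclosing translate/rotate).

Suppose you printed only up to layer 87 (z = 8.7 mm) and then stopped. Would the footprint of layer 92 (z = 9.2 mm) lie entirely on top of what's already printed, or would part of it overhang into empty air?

entirely on top

Compare the two slices. At z = 8.7: the cone contributes a regular 8-gon of circumradius 4.165 (interpolated between r1=4.5 and r2=4 at t=0.669) (area = (8/2)·4.165²·sin(360°/8) = 49.07 mm²). At z = 9.2: the cone (r1=4.5→r2=4) has section circumradius 4.146 here — a regular 8-gon (area = (8/2)·4.146²·sin(360°/8) = 48.62 mm²). Checking containment: the cross-section at z = 9.2 is a subset of the cross-section at z = 8.7.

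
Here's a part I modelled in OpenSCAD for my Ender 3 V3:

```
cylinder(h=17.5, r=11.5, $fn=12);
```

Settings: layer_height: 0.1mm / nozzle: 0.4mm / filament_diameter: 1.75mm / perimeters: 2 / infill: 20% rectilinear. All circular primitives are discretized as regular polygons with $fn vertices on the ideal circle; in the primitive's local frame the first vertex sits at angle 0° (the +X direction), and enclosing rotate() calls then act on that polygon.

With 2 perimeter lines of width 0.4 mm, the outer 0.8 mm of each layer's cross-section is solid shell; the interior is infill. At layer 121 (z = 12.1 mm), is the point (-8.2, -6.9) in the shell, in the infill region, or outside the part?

shell

At z = 12.1 mm: the cylinder: section is a regular 12-gon, circumradius r=11.5. Overall, the cross-section is a single solid region. The nearest boundary edge runs (-9.96, -5.75)→(-5.75, -9.96); distance from the point to it = 0.43 mm. The point is inside the cross-section, 0.43 mm from the nearest boundary — within the 0.8 mm shell band (2 × 0.4).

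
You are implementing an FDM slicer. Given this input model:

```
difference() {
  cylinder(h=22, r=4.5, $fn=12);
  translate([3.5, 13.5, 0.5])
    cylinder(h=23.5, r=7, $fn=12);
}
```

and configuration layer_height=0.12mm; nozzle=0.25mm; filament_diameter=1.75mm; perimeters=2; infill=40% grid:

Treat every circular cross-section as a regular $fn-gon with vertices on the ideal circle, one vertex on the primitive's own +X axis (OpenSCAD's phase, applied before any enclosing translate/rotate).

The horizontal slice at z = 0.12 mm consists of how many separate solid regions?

1

At z = 0.12 mm: the cylinder: section is a regular 12-gon, circumradius r=4.5; the cylinder at (3.5, 13.5) is not intersected at this z (z outside [0.5, 24]); After the difference (first − rest): none of the subtracted shapes is present at this height, so the r=4.5 cylinder is unchanged — 1 connected region. The result has 1 disconnected region.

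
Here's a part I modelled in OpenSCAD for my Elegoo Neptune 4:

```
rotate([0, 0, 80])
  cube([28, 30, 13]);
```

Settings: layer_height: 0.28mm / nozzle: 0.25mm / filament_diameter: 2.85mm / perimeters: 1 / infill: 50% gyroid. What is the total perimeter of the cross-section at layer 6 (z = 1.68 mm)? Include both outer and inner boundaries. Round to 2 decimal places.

At z = 1.68 mm: the cube (footprint 28×30) is included at this height (perimeter 116.00 mm); (rotated 80° about Z; rotation is an isometry so areas/perimeters/island counts are preserved). Overall, the cross-section is a single solid region. Total boundary length (outer) = 116.00 mm.

116.00 mm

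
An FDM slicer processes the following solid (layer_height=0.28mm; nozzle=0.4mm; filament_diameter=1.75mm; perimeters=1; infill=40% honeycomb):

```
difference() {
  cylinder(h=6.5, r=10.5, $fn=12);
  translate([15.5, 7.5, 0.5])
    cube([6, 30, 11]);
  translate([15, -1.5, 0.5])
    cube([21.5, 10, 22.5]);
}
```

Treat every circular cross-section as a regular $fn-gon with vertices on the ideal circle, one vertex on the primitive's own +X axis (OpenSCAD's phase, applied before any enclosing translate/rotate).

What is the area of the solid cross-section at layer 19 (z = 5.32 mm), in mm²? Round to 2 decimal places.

At z = 5.32 mm: the cylinder: section is a regular 12-gon, circumradius r=10.5 (area = (12/2)·10.500²·sin(360°/12) = 330.75 mm²); the cube at (15.5, 7.5) (footprint 6×30) is included at this height (area 180.00 mm²); the 21.5×10 cube at (15, -1.5) contributes its full rectangle (area 215.00 mm²); Subtracting the remaining from the first: starting from the r=10.5 cylinder (330.75 mm²), the 6×30 cube at (15.5, 7.5) misses the remaining region (no effect); the 21.5×10 cube at (15, -1.5) misses the remaining region (no effect) — area = 330.75 mm². Overall, the cross-section is a single solid region. Net area = 330.75 mm².

330.75 mm²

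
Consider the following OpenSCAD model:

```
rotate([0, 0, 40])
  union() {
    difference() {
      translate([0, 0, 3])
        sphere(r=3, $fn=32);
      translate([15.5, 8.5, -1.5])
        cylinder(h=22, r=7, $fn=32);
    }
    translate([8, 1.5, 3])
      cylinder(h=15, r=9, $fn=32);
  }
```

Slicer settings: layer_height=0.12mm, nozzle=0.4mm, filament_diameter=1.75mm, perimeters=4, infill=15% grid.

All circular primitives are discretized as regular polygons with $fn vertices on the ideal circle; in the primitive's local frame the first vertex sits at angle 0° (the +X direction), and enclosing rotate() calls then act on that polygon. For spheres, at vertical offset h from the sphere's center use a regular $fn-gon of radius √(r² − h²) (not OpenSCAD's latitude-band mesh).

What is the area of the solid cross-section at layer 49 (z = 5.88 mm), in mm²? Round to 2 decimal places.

252.84 mm²

At z = 5.88 mm: the r=3 sphere slices to a regular 32-gon of circumradius 0.840 (√(r²−h²) with h=2.88 from center) (area = (32/2)·0.840²·sin(360°/32) = 2.20 mm²); the cylinder at (15.5, 8.5): section is a regular 32-gon, circumradius r=7 (area = (32/2)·7.000²·sin(360°/32) = 152.95 mm²); Subtracting the remaining from the first: starting from the r=3 sphere (2.20 mm²), the r=7 cylinder at (15.5, 8.5) misses the remaining region (no effect) — area = 2.20 mm²; the r=9 cylinder at (8, 1.5) contributes a regular 32-gon of circumradius 9 (area = (32/2)·9.000²·sin(360°/32) = 252.84 mm²); Taking the union: the result so far lies entirely inside the r=9 cylinder at (8, 1.5), so the union is just the r=9 cylinder at (8, 1.5) — area = 252.84 mm²; (rotated 40° about Z; rotation is an isometry so areas/perimeters/island counts are preserved). Overall, the cross-section is a single solid region. Net area = 252.84 mm².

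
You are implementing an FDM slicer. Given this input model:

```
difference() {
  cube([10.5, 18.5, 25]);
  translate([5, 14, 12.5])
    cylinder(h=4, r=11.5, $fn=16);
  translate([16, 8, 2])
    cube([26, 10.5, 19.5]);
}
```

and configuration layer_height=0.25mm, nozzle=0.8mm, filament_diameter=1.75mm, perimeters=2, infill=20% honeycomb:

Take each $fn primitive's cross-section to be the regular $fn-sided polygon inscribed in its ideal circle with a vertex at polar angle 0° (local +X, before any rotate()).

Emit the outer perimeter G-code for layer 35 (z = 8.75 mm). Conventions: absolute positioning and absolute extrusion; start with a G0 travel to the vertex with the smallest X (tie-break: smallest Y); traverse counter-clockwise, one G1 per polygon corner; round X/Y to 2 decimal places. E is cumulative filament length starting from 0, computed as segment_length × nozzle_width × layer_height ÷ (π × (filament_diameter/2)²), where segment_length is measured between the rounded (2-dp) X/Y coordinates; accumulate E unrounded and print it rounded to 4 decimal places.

G0 X0.00 Y0.00 Z8.75
G1 X10.50 Y0.00 E0.8731
G1 X10.50 Y18.50 E2.4114
G1 X0.00 Y18.50 E3.2844
G1 X0.00 Y0.00 E4.8227

At z = 8.75 mm: the 10.5×18.5 cube contributes its full rectangle; the cylinder at (5, 14) is not intersected at this z (z outside [12.5, 16.5]); the cube at (16, 8) (footprint 26×10.5) is included at this height; Subtracting the remaining from the first: starting from the 10.5×18.5 cube, the 26×10.5 cube at (16, 8) misses the remaining region (no effect) — 1 connected region. The outline is a single polygon with 4 vertices. Extrusion per mm of travel: 0.8 × 0.25 / (π × 0.875²) = 0.083150. Accumulating E over each segment gives final E = 4.8227.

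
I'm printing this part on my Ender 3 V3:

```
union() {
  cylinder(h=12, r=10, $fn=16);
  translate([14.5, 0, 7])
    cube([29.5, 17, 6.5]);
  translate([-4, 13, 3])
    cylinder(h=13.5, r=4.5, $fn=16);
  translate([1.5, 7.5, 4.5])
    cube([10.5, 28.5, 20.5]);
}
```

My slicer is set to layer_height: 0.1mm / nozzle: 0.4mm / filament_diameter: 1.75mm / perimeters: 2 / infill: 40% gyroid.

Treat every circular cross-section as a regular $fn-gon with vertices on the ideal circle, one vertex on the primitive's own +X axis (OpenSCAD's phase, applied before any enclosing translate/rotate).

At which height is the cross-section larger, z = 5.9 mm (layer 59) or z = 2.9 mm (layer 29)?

Layer 59 (z = 5.9): the r=10 cylinder gives a regular 16-gon of circumradius 10 (constant along its height) (area = (16/2)·10.000²·sin(360°/16) = 306.15 mm²); the cube at (14.5, 0) is not intersected at this z (z outside [7, 13.5]); the r=4.5 cylinder at (-4, 13) gives a regular 16-gon of circumradius 4.5 (constant along its height) (area = (16/2)·4.500²·sin(360°/16) = 61.99 mm²); the cube at (1.5, 7.5) (footprint 10.5×28.5) is included at this height (area 299.25 mm²); Taking the union: the regions partially overlap — summed areas 667.39 mm² minus the doubly-counted overlap 8.80 mm² gives 658.59 mm² — area = 658.59 mm². So its area = 658.59 mm². Layer 29 (z = 2.9): the cylinder: section is a regular 16-gon, circumradius r=10 (area = (16/2)·10.000²·sin(360°/16) = 306.15 mm²); the cube at (14.5, 0) does not reach this height (z outside [7, 13.5]); the cylinder at (-4, 13) is not intersected at this z (z outside [3, 16.5]); the cube at (1.5, 7.5) does not reach this height (z outside [4.5, 25]); Merging all regions: only the r=10 cylinder is present, so the union is just that shape — area = 306.15 mm². So its area = 306.15 mm². Layer 59 is larger (658.59 vs 306.15 mm²).

layer 59 (z = 5.9 mm)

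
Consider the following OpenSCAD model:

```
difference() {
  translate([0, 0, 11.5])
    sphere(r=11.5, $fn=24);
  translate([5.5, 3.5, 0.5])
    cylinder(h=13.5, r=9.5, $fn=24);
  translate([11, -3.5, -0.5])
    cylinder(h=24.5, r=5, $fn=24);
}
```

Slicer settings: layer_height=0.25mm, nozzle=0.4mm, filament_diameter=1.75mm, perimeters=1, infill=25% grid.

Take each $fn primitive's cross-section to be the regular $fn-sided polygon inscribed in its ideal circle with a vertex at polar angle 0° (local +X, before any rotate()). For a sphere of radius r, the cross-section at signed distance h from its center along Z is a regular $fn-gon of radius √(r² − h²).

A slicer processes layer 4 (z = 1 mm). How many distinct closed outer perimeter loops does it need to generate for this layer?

At z = 1 mm: the r=11.5 sphere contributes a regular 24-gon of circumradius √(11.5²−10.5²) = 4.690; the r=9.5 cylinder at (5.5, 3.5) gives a regular 24-gon of circumradius 9.5 (constant along its height); the cylinder at (11, -3.5): section is a regular 24-gon, circumradius r=5; Taking the first minus the rest: starting from the r=11.5 sphere, the r=9.5 cylinder at (5.5, 3.5) partially overlaps it — only the 57.29 mm² overlap (of its 280.30 mm²) is removed, clipping the outline; the r=5 cylinder at (11, -3.5) misses the remaining region (no effect) — 1 connected region. The result has 1 disconnected region.

1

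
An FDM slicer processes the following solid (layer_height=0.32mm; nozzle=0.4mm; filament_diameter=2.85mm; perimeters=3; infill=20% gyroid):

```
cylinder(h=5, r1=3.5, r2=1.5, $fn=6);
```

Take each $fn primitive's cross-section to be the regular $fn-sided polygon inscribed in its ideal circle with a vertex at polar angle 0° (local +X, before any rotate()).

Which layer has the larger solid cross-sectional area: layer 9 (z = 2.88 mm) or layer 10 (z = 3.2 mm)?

Layer 9 (z = 2.88): the cone contributes a regular 6-gon of circumradius 2.348 (interpolated between r1=3.5 and r2=1.5 at t=0.576) (area = (6/2)·2.348²·sin(360°/6) = 14.32 mm²). So its area = 14.32 mm². Layer 10 (z = 3.2): the cone contributes a regular 6-gon of circumradius 2.220 (interpolated between r1=3.5 and r2=1.5 at t=0.640) (area = (6/2)·2.220²·sin(360°/6) = 12.80 mm²). So its area = 12.80 mm². Layer 9 is larger (14.32 vs 12.80 mm²).

layer 9 (z = 2.88 mm)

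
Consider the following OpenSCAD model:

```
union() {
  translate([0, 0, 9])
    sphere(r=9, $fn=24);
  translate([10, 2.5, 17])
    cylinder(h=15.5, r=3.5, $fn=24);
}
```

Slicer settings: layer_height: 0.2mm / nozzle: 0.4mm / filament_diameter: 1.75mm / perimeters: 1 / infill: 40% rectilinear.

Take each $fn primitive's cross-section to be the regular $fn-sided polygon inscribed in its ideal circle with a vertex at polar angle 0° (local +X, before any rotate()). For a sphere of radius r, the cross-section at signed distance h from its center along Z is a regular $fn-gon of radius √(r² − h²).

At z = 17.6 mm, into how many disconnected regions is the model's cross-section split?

At z = 17.6 mm: the sphere: section is a regular 24-gon, circumradius = √(r²−h²) = √(9²−8.6²) = 2.653; the r=3.5 cylinder at (10, 2.5) contributes a regular 24-gon of circumradius 3.5; Merging all regions: the 2 present regions are separate (no shared area or edge), so areas and boundary lengths simply add and each stays a separate island — 2 connected regions. The result has 2 disconnected regions.

2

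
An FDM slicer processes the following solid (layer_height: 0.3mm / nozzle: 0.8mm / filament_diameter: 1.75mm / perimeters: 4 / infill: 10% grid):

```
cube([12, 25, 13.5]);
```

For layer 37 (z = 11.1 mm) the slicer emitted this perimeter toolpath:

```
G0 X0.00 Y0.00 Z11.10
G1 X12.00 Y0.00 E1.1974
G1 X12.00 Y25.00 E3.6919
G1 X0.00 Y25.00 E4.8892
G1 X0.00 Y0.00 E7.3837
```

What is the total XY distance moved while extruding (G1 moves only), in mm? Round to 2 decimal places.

74.00 mm

Sum the Euclidean lengths of each G1 segment: total = 74.00 mm.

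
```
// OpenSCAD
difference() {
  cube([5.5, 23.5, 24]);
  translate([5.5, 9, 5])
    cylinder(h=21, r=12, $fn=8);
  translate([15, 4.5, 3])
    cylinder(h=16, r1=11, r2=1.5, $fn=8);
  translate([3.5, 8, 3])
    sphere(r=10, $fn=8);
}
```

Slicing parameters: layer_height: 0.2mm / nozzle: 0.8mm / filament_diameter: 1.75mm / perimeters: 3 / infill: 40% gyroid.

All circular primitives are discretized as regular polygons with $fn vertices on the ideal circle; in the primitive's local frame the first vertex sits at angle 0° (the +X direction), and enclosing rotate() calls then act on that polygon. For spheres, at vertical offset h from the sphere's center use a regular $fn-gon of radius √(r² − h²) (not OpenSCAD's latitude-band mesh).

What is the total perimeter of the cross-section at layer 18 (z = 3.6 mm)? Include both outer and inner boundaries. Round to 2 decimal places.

24.77 mm

At z = 3.6 mm: the cube (footprint 5.5×23.5) is included at this height (perimeter 58.00 mm); the cylinder at (5.5, 9) is absent (z outside [5, 26]); the cone at (15, 4.5): at t=0.038 of its height the radius interpolates to r₁+(r₂−r₁)t = 10.644, giving a regular 8-gon of that circumradius (perimeter = 2·8·10.644·sin(180°/8) = 65.17 mm); the r=10 sphere at (3.5, 8) contributes a regular 8-gon of circumradius √(10²−0.6²) = 9.982 (perimeter = 2·8·9.982·sin(180°/8) = 61.12 mm); After the difference (first − rest): starting from the 5.5×23.5 cube, the cone at (15, 4.5) partially overlaps it — only the 3.16 mm² overlap (of its 320.43 mm²) is removed, clipping the outline; the r=10 sphere at (3.5, 8) partially overlaps it — only the 92.38 mm² overlap (of its 281.82 mm²) is removed, clipping the outline — boundary = 24.77 mm. Overall, the cross-section is a single solid region. Total boundary length (outer) = 24.77 mm.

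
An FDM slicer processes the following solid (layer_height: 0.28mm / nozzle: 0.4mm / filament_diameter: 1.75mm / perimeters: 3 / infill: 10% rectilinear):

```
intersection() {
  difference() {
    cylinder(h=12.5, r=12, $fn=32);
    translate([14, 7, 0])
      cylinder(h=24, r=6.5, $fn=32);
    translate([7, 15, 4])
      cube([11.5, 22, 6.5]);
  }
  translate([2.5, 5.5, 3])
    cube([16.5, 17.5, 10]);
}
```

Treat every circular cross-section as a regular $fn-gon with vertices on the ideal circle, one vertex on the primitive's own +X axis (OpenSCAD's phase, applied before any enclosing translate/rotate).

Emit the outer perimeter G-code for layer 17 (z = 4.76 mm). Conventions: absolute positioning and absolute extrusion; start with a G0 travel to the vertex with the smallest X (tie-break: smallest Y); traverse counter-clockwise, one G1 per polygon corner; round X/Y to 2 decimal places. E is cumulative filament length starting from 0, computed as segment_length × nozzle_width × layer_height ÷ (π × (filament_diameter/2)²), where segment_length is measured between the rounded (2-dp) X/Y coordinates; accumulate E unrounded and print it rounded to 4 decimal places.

At z = 4.76 mm: the r=12 cylinder contributes a regular 32-gon of circumradius 12; the r=6.5 cylinder at (14, 7) gives a regular 32-gon of circumradius 6.5 (constant along its height); the cube at (7, 15) is present — its section is the full 11.5×22 rectangle; Subtracting the remaining from the first: starting from the r=12 cylinder, the r=6.5 cylinder at (14, 7) partially overlaps it — only the 17.40 mm² overlap (of its 131.88 mm²) is removed, clipping the outline; the 11.5×22 cube at (7, 15) misses the remaining region (no effect) — 1 connected region; the 16.5×17.5 cube at (2.5, 5.5) contributes its full rectangle; After intersecting: the 16.5×17.5 cube at (2.5, 5.5) partially overlaps that combined region; clipping to the common part keeps 26.66 mm² — 1 connected region. The outline is a single polygon with 9 vertices. Extrusion per mm of travel: 0.4 × 0.28 / (π × 0.875²) = 0.046564. Accumulating E over each segment gives final E = 0.9805.

G0 X2.50 Y5.50 Z4.76
G1 X7.70 Y5.50 E0.2421
G1 X7.62 Y5.73 E0.2535
G1 X7.50 Y7.00 E0.3129
G1 X7.62 Y8.27 E0.3723
G1 X7.85 Y9.01 E0.4084
G1 X6.67 Y9.98 E0.4795
G1 X4.59 Y11.09 E0.5893
G1 X2.50 Y11.72 E0.6909
G1 X2.50 Y5.50 E0.9805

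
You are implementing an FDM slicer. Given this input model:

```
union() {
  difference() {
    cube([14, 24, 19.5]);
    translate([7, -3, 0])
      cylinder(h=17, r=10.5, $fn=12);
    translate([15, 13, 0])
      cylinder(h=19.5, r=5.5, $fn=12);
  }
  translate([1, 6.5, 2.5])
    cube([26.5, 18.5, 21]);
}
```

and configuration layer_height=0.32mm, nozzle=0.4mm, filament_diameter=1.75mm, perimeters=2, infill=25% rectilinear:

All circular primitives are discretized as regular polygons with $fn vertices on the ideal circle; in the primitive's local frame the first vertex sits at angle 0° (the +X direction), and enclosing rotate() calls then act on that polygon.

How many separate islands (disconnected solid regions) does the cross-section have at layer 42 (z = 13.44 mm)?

At z = 13.44 mm: the 14×24 cube contributes its full rectangle; the r=10.5 cylinder at (7, -3) gives a regular 12-gon of circumradius 10.5 (constant along its height); the r=5.5 cylinder at (15, 13) gives a regular 12-gon of circumradius 5.5 (constant along its height); After the difference (first − rest): starting from the 14×24 cube, the r=10.5 cylinder at (7, -3) partially overlaps it — only the 89.63 mm² overlap (of its 330.75 mm²) is removed, clipping the outline; the r=5.5 cylinder at (15, 13) partially overlaps it — only the 34.64 mm² overlap (of its 90.75 mm²) is removed, clipping the outline — 1 connected region; the cube at (1, 6.5) is present — its section is the full 26.5×18.5 rectangle; Taking the union: the regions partially overlap (shared area 189.13 mm²), so overlapping operands fuse into one piece — 1 connected region. Overall, the cross-section is a single solid region. Island count = 1.

1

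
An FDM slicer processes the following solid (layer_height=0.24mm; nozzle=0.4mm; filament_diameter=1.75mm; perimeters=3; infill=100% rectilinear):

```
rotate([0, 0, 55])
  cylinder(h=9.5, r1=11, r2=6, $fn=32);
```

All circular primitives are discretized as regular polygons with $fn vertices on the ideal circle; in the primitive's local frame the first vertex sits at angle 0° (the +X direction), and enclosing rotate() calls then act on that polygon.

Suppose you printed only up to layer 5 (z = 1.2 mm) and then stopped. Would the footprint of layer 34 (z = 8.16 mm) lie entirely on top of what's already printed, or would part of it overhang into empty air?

entirely on top

Compare the two slices. At z = 1.2: the cone (r1=11→r2=6) has section circumradius 10.368 here — a regular 32-gon (area = (32/2)·10.368²·sin(360°/32) = 335.57 mm²); (whole slice rotated 55° about Z — lengths, areas and connectivity unchanged). At z = 8.16: the cone: at t=0.859 of its height the radius interpolates to r₁+(r₂−r₁)t = 6.705, giving a regular 32-gon of that circumradius (area = (32/2)·6.705²·sin(360°/32) = 140.34 mm²); (whole slice rotated 55° about Z — lengths, areas and connectivity unchanged). Checking containment: the cross-section at z = 8.16 is a subset of the cross-section at z = 1.2.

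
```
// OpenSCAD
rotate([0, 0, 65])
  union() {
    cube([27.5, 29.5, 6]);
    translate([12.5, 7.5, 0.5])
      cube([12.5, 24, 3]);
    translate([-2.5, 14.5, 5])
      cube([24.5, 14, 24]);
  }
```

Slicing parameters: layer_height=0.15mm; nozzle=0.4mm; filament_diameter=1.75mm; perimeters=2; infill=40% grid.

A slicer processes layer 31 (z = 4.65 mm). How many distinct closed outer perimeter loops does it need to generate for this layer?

At z = 4.65 mm: the 27.5×29.5 cube contributes its full rectangle; the cube at (12.5, 7.5) is not intersected at this z (z outside [0.5, 3.5]); the cube at (-2.5, 14.5) does not reach this height (z outside [5, 29]); Merging all regions: only the 27.5×29.5 cube is present, so the union is just that shape — 1 connected region; (whole slice rotated 65° about Z — lengths, areas and connectivity unchanged). The result has 1 disconnected region.

1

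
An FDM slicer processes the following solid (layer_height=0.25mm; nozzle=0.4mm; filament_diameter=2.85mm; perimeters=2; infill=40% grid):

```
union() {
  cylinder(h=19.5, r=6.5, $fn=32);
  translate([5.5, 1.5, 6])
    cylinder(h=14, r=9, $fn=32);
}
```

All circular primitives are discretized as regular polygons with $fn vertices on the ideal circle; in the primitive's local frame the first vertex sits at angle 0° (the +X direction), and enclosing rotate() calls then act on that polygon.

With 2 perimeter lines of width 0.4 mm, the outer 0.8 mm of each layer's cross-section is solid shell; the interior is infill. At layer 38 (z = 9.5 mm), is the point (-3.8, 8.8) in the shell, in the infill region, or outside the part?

outside

At z = 9.5 mm: the r=6.5 cylinder contributes a regular 32-gon of circumradius 6.5; the r=9 cylinder at (5.5, 1.5) gives a regular 32-gon of circumradius 9 (constant along its height); Taking the union: the regions partially overlap (shared area 97.21 mm²), so overlapping operands fuse into one piece — 1 connected region. Overall, the cross-section is a single solid region. The nearest boundary edge runs (-1.98, 6.50)→(-0.86, 7.86); distance from the point to it = 2.86 mm. The point is not inside any of the regions above, so it lies outside the cross-section (2.86 mm from the nearest boundary).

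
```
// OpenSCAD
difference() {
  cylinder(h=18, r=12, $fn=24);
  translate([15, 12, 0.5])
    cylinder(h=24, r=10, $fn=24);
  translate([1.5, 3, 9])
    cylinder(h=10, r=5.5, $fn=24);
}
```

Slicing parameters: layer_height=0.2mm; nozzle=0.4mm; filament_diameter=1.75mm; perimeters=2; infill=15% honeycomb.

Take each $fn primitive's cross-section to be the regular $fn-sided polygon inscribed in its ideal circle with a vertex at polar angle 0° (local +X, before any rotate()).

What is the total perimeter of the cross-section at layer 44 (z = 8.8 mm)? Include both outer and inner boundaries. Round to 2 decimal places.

75.38 mm

At z = 8.8 mm: the r=12 cylinder gives a regular 24-gon of circumradius 12 (constant along its height) (perimeter = 2·24·12.000·sin(180°/24) = 75.18 mm); the cylinder at (15, 12): section is a regular 24-gon, circumradius r=10 (perimeter = 2·24·10.000·sin(180°/24) = 62.65 mm); the cylinder at (1.5, 3) is absent (z outside [9, 19]); Taking the first minus the rest: starting from the r=12 cylinder, the r=10 cylinder at (15, 12) partially overlaps it — only the 18.76 mm² overlap (of its 310.58 mm²) is removed, clipping the outline — boundary = 75.38 mm. Overall, the cross-section is a single solid region. Total boundary length (outer) = 75.38 mm.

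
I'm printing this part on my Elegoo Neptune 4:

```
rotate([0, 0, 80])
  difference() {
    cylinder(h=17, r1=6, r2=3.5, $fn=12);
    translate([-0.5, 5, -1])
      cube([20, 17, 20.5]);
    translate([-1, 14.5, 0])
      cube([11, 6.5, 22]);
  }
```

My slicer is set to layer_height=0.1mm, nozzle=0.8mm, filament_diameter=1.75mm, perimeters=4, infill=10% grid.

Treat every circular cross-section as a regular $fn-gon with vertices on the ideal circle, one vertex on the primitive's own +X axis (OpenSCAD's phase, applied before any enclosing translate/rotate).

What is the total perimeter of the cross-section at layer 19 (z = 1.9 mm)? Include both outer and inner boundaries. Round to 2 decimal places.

36.01 mm

At z = 1.9 mm: the cone: at t=0.112 of its height the radius interpolates to r₁+(r₂−r₁)t = 5.721, giving a regular 12-gon of that circumradius (perimeter = 2·12·5.721·sin(180°/12) = 35.53 mm); the cube at (-0.5, 5) (footprint 20×17) is included at this height (perimeter 74.00 mm); the 11×6.5 cube at (-1, 14.5) contributes its full rectangle (perimeter 35.00 mm); After the difference (first − rest): starting from the cone, the 20×17 cube at (-0.5, 5) partially overlaps it — only the 1.30 mm² overlap (of its 340.00 mm²) is removed, clipping the outline; the 11×6.5 cube at (-1, 14.5) misses the remaining region (no effect) — boundary = 36.01 mm; (whole slice rotated 80° about Z — lengths, areas and connectivity unchanged). Overall, the cross-section is a single solid region. Total boundary length (outer) = 36.01 mm.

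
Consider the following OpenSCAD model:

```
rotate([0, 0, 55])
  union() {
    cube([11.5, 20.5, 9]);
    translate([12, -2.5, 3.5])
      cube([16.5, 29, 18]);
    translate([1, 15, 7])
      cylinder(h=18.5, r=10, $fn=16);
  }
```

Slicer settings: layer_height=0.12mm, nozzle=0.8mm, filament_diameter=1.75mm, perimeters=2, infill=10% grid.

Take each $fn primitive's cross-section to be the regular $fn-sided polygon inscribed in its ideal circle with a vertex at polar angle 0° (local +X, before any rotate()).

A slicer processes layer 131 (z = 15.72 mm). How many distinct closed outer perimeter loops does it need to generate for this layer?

2

At z = 15.72 mm: the cube is absent (z outside [0, 9]); the cube at (12, -2.5) (footprint 16.5×29) is included at this height; the r=10 cylinder at (1, 15) gives a regular 16-gon of circumradius 10 (constant along its height); Combining (union): the 2 present regions are separate (no shared area or edge), so areas and boundary lengths simply add and each stays a separate island — 2 connected regions; (rotated 55° about Z; rotation is an isometry so areas/perimeters/island counts are preserved). The result has 2 disconnected regions.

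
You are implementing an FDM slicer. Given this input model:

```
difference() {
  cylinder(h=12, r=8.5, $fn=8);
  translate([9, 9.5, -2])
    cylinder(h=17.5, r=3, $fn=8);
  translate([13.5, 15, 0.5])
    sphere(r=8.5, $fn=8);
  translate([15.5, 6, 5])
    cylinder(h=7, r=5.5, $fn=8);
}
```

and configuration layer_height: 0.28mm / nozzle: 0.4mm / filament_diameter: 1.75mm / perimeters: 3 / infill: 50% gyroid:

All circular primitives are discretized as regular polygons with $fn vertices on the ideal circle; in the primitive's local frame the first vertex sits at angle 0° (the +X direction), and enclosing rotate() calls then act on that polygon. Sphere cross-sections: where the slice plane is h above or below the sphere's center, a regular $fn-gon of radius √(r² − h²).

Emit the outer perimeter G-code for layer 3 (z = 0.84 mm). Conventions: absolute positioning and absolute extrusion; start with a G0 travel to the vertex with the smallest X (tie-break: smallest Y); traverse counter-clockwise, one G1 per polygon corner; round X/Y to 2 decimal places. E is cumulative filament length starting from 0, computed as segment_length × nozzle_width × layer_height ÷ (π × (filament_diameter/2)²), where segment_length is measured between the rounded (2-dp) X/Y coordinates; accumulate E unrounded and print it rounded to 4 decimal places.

G0 X-8.50 Y0.00 Z0.84
G1 X-6.01 Y-6.01 E0.3029
G1 X0.00 Y-8.50 E0.6058
G1 X6.01 Y-6.01 E0.9088
G1 X8.50 Y0.00 E1.2117
G1 X6.01 Y6.01 E1.5146
G1 X0.00 Y8.50 E1.8175
G1 X-6.01 Y6.01 E2.1204
G1 X-8.50 Y0.00 E2.4233

At z = 0.84 mm: the r=8.5 cylinder contributes a regular 8-gon of circumradius 8.5; the r=3 cylinder at (9, 9.5) contributes a regular 8-gon of circumradius 3; the sphere at (13.5, 15): section is a regular 8-gon, circumradius = √(r²−h²) = √(8.5²−0.34²) = 8.493; the cylinder at (15.5, 6) is absent (z outside [5, 12]); Taking the first minus the rest: starting from the r=8.5 cylinder, the r=3 cylinder at (9, 9.5) misses the remaining region (no effect); the r=8.5 sphere at (13.5, 15) misses the remaining region (no effect) — 1 connected region. The outline is a single polygon with 8 vertices. Extrusion per mm of travel: 0.4 × 0.28 / (π × 0.875²) = 0.046564. Accumulating E over each segment gives final E = 2.4233.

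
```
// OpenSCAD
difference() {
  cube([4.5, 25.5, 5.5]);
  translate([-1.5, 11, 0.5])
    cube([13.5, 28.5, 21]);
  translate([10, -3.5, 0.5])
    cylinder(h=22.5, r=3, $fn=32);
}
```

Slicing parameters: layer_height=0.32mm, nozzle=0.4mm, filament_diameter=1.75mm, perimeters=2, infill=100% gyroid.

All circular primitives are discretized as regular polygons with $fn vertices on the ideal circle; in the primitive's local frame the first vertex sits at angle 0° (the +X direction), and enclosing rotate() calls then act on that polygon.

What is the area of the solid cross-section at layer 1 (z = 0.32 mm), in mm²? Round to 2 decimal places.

At z = 0.32 mm: the 4.5×25.5 cube contributes its full rectangle (area 114.75 mm²); the cube at (-1.5, 11) is not intersected at this z (z outside [0.5, 21.5]); the cylinder at (10, -3.5) is not intersected at this z (z outside [0.5, 23]); After the difference (first − rest): none of the subtracted shapes is present at this height, so the 4.5×25.5 cube is unchanged — area = 114.75 mm². Overall, the cross-section is a single solid region. Net area = 114.75 mm².

114.75 mm²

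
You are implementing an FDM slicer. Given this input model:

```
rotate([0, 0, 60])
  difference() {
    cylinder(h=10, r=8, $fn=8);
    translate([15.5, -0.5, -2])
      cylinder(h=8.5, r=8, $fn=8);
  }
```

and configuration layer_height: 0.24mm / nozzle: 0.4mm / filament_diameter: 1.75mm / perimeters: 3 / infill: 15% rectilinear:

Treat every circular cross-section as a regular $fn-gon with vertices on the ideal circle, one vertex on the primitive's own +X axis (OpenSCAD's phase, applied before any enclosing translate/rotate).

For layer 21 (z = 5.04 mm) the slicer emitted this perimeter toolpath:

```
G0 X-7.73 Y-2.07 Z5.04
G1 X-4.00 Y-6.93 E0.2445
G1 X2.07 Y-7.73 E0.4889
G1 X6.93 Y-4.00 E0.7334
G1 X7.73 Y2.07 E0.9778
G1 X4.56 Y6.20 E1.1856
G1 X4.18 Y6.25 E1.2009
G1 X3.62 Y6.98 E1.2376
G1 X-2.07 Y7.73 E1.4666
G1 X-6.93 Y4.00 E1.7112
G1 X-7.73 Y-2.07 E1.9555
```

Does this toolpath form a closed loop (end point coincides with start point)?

yes

Start point (G0): (-7.73, -2.07). End point (last G1): the path returns to the start — closed.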